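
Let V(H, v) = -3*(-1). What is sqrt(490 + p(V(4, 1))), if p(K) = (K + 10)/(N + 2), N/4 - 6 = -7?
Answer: sqrt(1934)/2 ≈ 21.989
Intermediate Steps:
N = -4 (N = 24 + 4*(-7) = 24 - 28 = -4)
V(H, v) = 3
p(K) = -5 - K/2 (p(K) = (K + 10)/(-4 + 2) = (10 + K)/(-2) = (10 + K)*(-1/2) = -5 - K/2)
sqrt(490 + p(V(4, 1))) = sqrt(490 + (-5 - 1/2*3)) = sqrt(490 + (-5 - 3/2)) = sqrt(490 - 13/2) = sqrt(967/2) = sqrt(1934)/2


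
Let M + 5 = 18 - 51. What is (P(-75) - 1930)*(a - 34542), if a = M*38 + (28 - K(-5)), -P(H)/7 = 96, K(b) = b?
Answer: 93549706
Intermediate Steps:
M = -38 (M = -5 + (18 - 51) = -5 - 33 = -38)
P(H) = -672 (P(H) = -7*96 = -672)
a = -1411 (a = -38*38 + (28 - 1*(-5)) = -1444 + (28 + 5) = -1444 + 33 = -1411)
(P(-75) - 1930)*(a - 34542) = (-672 - 1930)*(-1411 - 34542) = -2602*(-35953) = 93549706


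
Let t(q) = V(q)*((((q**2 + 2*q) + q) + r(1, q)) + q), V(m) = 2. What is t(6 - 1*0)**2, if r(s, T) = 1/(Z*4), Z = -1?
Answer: 57121/4 ≈ 14280.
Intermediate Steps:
r(s, T) = -1/4 (r(s, T) = 1/(-1*4) = 1/(-4) = -1/4)
t(q) = -1/2 + 2*q**2 + 8*q (t(q) = 2*((((q**2 + 2*q) + q) - 1/4) + q) = 2*(((q**2 + 3*q) - 1/4) + q) = 2*((-1/4 + q**2 + 3*q) + q) = 2*(-1/4 + q**2 + 4*q) = -1/2 + 2*q**2 + 8*q)
t(6 - 1*0)**2 = (-1/2 + 2*(6 - 1*0)**2 + 8*(6 - 1*0))**2 = (-1/2 + 2*(6 + 0)**2 + 8*(6 + 0))**2 = (-1/2 + 2*6**2 + 8*6)**2 = (-1/2 + 2*36 + 48)**2 = (-1/2 + 72 + 48)**2 = (239/2)**2 = 57121/4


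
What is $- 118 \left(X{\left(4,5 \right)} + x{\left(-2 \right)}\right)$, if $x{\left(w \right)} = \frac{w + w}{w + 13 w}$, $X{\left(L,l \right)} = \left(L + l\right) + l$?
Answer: $- \frac{11682}{7} \approx -1668.9$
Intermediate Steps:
$X{\left(L,l \right)} = L + 2 l$
$x{\left(w \right)} = \frac{1}{7}$ ($x{\left(w \right)} = \frac{2 w}{14 w} = 2 w \frac{1}{14 w} = \frac{1}{7}$)
$- 118 \left(X{\left(4,5 \right)} + x{\left(-2 \right)}\right) = - 118 \left(\left(4 + 2 \cdot 5\right) + \frac{1}{7}\right) = - 118 \left(\left(4 + 10\right) + \frac{1}{7}\right) = - 118 \left(14 + \frac{1}{7}\right) = \left(-118\right) \frac{99}{7} = - \frac{11682}{7}$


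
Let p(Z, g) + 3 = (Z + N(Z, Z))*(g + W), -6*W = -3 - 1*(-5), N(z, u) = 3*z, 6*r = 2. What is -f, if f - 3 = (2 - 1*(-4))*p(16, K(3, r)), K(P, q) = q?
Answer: 15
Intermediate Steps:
r = 1/3 (r = (1/6)*2 = 1/3 ≈ 0.33333)
W = -1/3 (W = -(-3 - 1*(-5))/6 = -(-3 + 5)/6 = -1/6*2 = -1/3 ≈ -0.33333)
p(Z, g) = -3 + 4*Z*(-1/3 + g) (p(Z, g) = -3 + (Z + 3*Z)*(g - 1/3) = -3 + (4*Z)*(-1/3 + g) = -3 + 4*Z*(-1/3 + g))
f = -15 (f = 3 + (2 - 1*(-4))*(-3 - 4/3*16 + 4*16*(1/3)) = 3 + (2 + 4)*(-3 - 64/3 + 64/3) = 3 + 6*(-3) = 3 - 18 = -15)
-f = -1*(-15) = 15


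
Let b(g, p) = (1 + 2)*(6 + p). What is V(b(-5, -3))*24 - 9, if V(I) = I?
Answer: 207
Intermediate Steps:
b(g, p) = 18 + 3*p (b(g, p) = 3*(6 + p) = 18 + 3*p)
V(b(-5, -3))*24 - 9 = (18 + 3*(-3))*24 - 9 = (18 - 9)*24 - 9 = 9*24 - 9 = 216 - 9 = 207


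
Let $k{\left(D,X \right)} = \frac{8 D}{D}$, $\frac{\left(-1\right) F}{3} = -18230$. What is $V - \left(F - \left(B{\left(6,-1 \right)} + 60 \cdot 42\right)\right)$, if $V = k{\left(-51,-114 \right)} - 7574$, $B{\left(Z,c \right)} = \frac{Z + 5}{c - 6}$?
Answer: $- \frac{418163}{7} \approx -59738.0$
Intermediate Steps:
$F = 54690$ ($F = \left(-3\right) \left(-18230\right) = 54690$)
$k{\left(D,X \right)} = 8$
$B{\left(Z,c \right)} = \frac{5 + Z}{-6 + c}$
$V = -7566$ ($V = 8 - 7574 = -7566$)
$V - \left(F - \left(B{\left(6,-1 \right)} + 60 \cdot 42\right)\right) = -7566 - \left(54690 - \left(\frac{5 + 6}{-6 - 1} + 60 \cdot 42\right)\right) = -7566 - \left(54690 - \left(\frac{1}{-7} \cdot 11 + 2520\right)\right) = -7566 - \left(54690 - \left(\left(- \frac{1}{7}\right) 11 + 2520\right)\right) = -7566 - \left(54690 - \left(- \frac{11}{7} + 2520\right)\right) = -7566 - \left(54690 - \frac{17629}{7}\right) = -7566 - \frac{365201}{7} = - \frac{418163}{7}$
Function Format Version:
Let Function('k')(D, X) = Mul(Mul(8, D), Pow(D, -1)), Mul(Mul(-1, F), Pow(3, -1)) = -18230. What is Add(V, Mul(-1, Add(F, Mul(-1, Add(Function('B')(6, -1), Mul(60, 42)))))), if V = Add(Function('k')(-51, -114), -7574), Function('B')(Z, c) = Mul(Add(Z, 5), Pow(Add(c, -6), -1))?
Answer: Rational(-418163, 7) ≈ -59738.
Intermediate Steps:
F = 54690 (F = Mul(-3, -18230) = 54690)
Function('k')(D, X) = 8
Function('B')(Z, c) = Mul(Pow(Add(-6, c), -1), Add(5, Z)) (Function('B')(Z, c) = Mul(Add(5, Z), Pow(Add(-6, c), -1)) = Mul(Pow(Add(-6, c), -1), Add(5, Z)))
V = -7566 (V = Add(8, -7574) = -7566)
Add(V, Mul(-1, Add(F, Mul(-1, Add(Function('B')(6, -1), Mul(60, 42)))))) = Add(-7566, Mul(-1, Add(54690, Mul(-1, Add(Mul(Pow(Add(-6, -1), -1), Add(5, 6)), Mul(60, 42)))))) = Add(-7566, Mul(-1, Add(54690, Mul(-1, Add(Mul(Pow(-7, -1), 11), 2520))))) = Add(-7566, Mul(-1, Add(54690, Mul(-1, Add(Mul(Rational(-1, 7), 11), 2520))))) = Add(-7566, Mul(-1, Add(54690, Mul(-1, Add(Rational(-11, 7), 2520))))) = Add(-7566, Mul(-1, Add(54690, Mul(-1, Rational(17629, 7))))) = Add(-7566, Mul(-1, Add(54690, Rational(-17629, 7)))) = Add(-7566, Mul(-1, Rational(365201, 7))) = Add(-7566, Rational(-365201, 7)) = Rational(-418163, 7)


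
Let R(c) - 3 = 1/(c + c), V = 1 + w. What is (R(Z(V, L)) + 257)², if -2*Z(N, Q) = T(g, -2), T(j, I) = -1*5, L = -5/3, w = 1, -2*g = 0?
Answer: 1692601/25 ≈ 67704.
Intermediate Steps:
g = 0 (g = -½*0 = 0)
V = 2 (V = 1 + 1 = 2)
L = -5/3 (L = -5*⅓ = -5/3 ≈ -1.6667)
T(j, I) = -5
Z(N, Q) = 5/2 (Z(N, Q) = -½*(-5) = 5/2)
R(c) = 3 + 1/(2*c) (R(c) = 3 + 1/(c + c) = 3 + 1/(2*c))
(R(Z(V, L)) + 257)² = ((3 + 1/(2*(5/2))) + 257)² = ((3 + (½)*(⅖)) + 257)² = ((3 + ⅕) + 257)² = (16/5 + 257)² = (1301/5)² = 1692601/25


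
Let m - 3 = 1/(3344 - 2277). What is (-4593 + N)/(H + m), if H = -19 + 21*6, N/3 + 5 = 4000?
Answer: 7887264/117371 ≈ 67.199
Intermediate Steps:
N = 11985 (N = -15 + 3*4000 = -15 + 12000 = 11985)
m = 3202/1067 (m = 3 + 1/(3344 - 2277) = 3 + 1/1067 = 3202/1067 ≈ 3.0009)
H = 107 (H = -19 + 126 = 107)
(-4593 + N)/(H + m) = (-4593 + 11985)/(107 + 3202/1067) = 7392/(117371/1067) = 7392*(1067/117371) = 7887264/117371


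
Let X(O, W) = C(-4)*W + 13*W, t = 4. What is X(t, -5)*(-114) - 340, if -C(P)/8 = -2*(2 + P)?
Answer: -11170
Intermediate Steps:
C(P) = 32 + 16*P (C(P) = -(-16)*(2 + P) = -8*(-4 - 2*P) = 32 + 16*P)
X(O, W) = -19*W (X(O, W) = (32 + 16*(-4))*W + 13*W = (32 - 64)*W + 13*W = -32*W + 13*W = -19*W)
X(t, -5)*(-114) - 340 = -19*(-5)*(-114) - 340 = 95*(-114) - 340 = -10830 - 340 = -11170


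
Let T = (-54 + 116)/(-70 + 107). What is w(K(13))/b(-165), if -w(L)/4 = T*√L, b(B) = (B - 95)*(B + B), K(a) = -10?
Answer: -31*I*√10/396825 ≈ -0.00024704*I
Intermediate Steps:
b(B) = 2*B*(-95 + B) (b(B) = (-95 + B)*(2*B) = 2*B*(-95 + B))
T = 62/37 ≈ 1.6757
w(L) = -248*√L/37
w(K(13))/b(-165) = (-248*I*√10/37)/((2*(-165)*(-95 - 165))) = (-248*I*√10/37)/((2*(-165)*(-260))) = -248*I*√10/37/85800 = -248*I*√10/37*(1/85800) = -31*I*√10/396825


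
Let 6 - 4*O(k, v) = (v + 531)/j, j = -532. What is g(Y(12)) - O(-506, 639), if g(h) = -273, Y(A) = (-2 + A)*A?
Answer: -292653/1064 ≈ -275.05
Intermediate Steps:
Y(A) = A*(-2 + A)
O(k, v) = 3723/2128 + v/2128 (O(k, v) = 3/2 - (v + 531)/(4*(-532)) = 3/2 - (531 + v)*(-1)/(4*532) = 3/2 - (-531/532 - v/532)/4 = 3/2 + (531/2128 + v/2128) = 3723/2128 + v/2128)
g(Y(12)) - O(-506, 639) = -273 - (3723/2128 + (1/2128)*639) = -273 - (3723/2128 + 639/2128) = -273 - 1*2181/1064 = -273 - 2181/1064 = -292653/1064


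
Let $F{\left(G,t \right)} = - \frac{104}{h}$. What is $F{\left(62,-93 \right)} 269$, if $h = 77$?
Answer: $- \frac{27976}{77} \approx -363.32$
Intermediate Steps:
$F{\left(G,t \right)} = - \frac{104}{77}$
$F{\left(62,-93 \right)} 269 = \left(- \frac{104}{77}\right) 269 = - \frac{27976}{77}$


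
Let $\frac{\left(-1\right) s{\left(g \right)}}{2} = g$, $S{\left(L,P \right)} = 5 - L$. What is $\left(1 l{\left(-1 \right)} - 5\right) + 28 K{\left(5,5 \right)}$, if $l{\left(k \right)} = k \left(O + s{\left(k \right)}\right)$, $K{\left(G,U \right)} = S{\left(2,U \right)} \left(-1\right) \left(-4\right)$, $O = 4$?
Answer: $325$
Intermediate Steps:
$s{\left(g \right)} = - 2 g$
$K{\left(G,U \right)} = 12$ ($K{\left(G,U \right)} = \left(5 - 2\right) \left(-1\right) \left(-4\right) = 3 \left(-1\right) \left(-4\right) = \left(-3\right) \left(-4\right) = 12$)
$l{\left(k \right)} = k \left(4 - 2 k\right)$
$\left(1 l{\left(-1 \right)} - 5\right) + 28 K{\left(5,5 \right)} = \left(1 \cdot 2 \left(-1\right) \left(2 - -1\right) - 5\right) + 28 \cdot 12 = \left(1 \cdot 2 \left(-1\right) \left(2 + 1\right) - 5\right) + 336 = \left(1 \cdot 2 \left(-1\right) 3 - 5\right) + 336 = \left(1 \left(-6\right) - 5\right) + 336 = \left(-6 - 5\right) + 336 = -11 + 336 = 325$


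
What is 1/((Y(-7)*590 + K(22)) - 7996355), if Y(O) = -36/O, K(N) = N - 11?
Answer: -7/55953168 ≈ -1.2510e-7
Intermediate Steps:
K(N) = -11 + N
1/((Y(-7)*590 + K(22)) - 7996355) = 1/((-36/(-7)*590 + (-11 + 22)) - 7996355) = 1/((-36*(-⅐)*590 + 11) - 7996355) = 1/(((36/7)*590 + 11) - 7996355) = 1/((21240/7 + 11) - 7996355) = 1/(21317/7 - 7996355) = 1/(-55953168/7) = -7/55953168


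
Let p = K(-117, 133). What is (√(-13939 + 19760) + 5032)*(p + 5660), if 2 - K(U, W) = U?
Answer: 29079928 + 5779*√5821 ≈ 2.9521e+7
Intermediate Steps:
K(U, W) = 2 - U
p = 119 (p = 2 - 1*(-117) = 2 + 117 = 119)
(√(-13939 + 19760) + 5032)*(p + 5660) = (√(-13939 + 19760) + 5032)*(119 + 5660) = (√5821 + 5032)*5779 = (5032 + √5821)*5779 = 29079928 + 5779*√5821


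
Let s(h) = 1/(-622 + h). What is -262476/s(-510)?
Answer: 297122832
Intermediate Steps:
-262476/s(-510) = -262476/(1/(-622 - 510)) = -262476/(1/(-1132)) = -262476/(-1/1132) = -262476*(-1132) = 297122832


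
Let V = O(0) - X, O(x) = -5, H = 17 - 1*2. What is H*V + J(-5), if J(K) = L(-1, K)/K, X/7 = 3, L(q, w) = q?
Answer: -1949/5 ≈ -389.80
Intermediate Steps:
H = 15 (H = 17 - 2 = 15)
X = 21 (X = 7*3 = 21)
V = -26 (V = -5 - 1*21 = -5 - 21 = -26)
J(K) = -1/K
H*V + J(-5) = 15*(-26) - 1/(-5) = -390 - 1*(-⅕) = -390 + ⅕ = -1949/5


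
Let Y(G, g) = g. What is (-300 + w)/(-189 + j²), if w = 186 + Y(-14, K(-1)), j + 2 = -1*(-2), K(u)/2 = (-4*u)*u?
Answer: 122/189 ≈ 0.64550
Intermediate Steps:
K(u) = -8*u² (K(u) = 2*((-4*u)*u) = 2*(-4*u²) = -8*u²)
j = 0 (j = -2 - 1*(-2) = -2 + 2 = 0)
w = 178 (w = 186 - 8*(-1)² = 186 - 8*1 = 186 - 8 = 178)
(-300 + w)/(-189 + j²) = (-300 + 178)/(-189 + 0²) = -122/(-189 + 0) = -122/(-189) = -122*(-1/189) = 122/189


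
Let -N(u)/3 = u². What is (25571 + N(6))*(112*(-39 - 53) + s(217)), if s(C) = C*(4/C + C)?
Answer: 936758307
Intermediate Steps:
N(u) = -3*u²
s(C) = C*(C + 4/C)
(25571 + N(6))*(112*(-39 - 53) + s(217)) = (25571 - 3*6²)*(112*(-39 - 53) + (4 + 217²)) = (25571 - 3*36)*(112*(-92) + (4 + 47089)) = (25571 - 108)*(-10304 + 47093) = 25463*36789 = 936758307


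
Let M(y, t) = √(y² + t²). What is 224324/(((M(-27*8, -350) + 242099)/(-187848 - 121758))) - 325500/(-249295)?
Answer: -21495872853028736836/74931373706745 + 46301370896*√42289/19537252215 ≈ -2.8639e+5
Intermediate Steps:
M(y, t) = √(t² + y²)
224324/(((M(-27*8, -350) + 242099)/(-187848 - 121758))) - 325500/(-249295) = 224324/(((√((-350)² + (-27*8)²) + 242099)/(-187848 - 121758))) - 325500/(-249295) = 224324/(((√(122500 + (-216)²) + 242099)/(-309606))) - 325500*(-1/249295) = 224324/(((√(122500 + 46656) + 242099)*(-1/309606))) + 65100/49859 = 224324/(((√169156 + 242099)*(-1/309606))) + 65100/49859 = 224324/(((2*√42289 + 242099)*(-1/309606))) + 65100/49859 = 224324/(((242099 + 2*√42289)*(-1/309606))) + 65100/49859 = 224324/(-22009/28146 - √42289/154803) + 65100/49859 = 65100/49859 + 224324/(-22009/28146 - √42289/154803)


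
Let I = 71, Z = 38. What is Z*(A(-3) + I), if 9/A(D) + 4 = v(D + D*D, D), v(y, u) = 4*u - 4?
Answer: 26809/10 ≈ 2680.9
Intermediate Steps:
v(y, u) = -4 + 4*u
A(D) = 9/(-8 + 4*D) (A(D) = 9/(-4 + (-4 + 4*D)) = 9/(-8 + 4*D))
Z*(A(-3) + I) = 38*(9/(4*(-2 - 3)) + 71) = 38*((9/4)/(-5) + 71) = 38*((9/4)*(-⅕) + 71) = 38*(-9/20 + 71) = 38*(1411/20) = 26809/10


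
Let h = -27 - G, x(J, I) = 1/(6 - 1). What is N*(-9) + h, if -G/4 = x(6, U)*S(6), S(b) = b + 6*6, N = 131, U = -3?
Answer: -5862/5 ≈ -1172.4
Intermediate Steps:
S(b) = 36 + b (S(b) = b + 36 = 36 + b)
x(J, I) = ⅕ (x(J, I) = 1/5 = ⅕)
G = -168/5 (G = -4*(36 + 6)/5 = -4*42/5 = -168/5 ≈ -33.600)
h = 33/5 (h = -27 - 1*(-168/5) = -27 + 168/5 = 33/5 ≈ 6.6000)
N*(-9) + h = 131*(-9) + 33/5 = -1179 + 33/5 = -5862/5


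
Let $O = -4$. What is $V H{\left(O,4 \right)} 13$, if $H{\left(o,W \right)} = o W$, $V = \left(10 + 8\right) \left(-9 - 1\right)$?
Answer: $37440$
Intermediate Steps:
$V = -180$ ($V = 18 \left(-10\right) = -180$)
$H{\left(o,W \right)} = W o$
$V H{\left(O,4 \right)} 13 = - 180 \cdot 4 \left(-4\right) 13 = \left(-180\right) \left(-16\right) 13 = 2880 \cdot 13 = 37440$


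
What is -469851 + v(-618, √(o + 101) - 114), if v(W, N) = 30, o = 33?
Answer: -469821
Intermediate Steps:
-469851 + v(-618, √(o + 101) - 114) = -469851 + 30 = -469821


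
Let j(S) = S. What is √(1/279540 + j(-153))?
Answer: I*√332106091535/46590 ≈ 12.369*I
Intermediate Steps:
√(1/279540 + j(-153)) = √(1/279540 - 153) = √(-42769619/279540) = I*√332106091535/46590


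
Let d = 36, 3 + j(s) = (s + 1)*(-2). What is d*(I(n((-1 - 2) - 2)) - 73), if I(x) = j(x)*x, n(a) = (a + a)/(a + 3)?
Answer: -5328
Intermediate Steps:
j(s) = -5 - 2*s (j(s) = -3 + (s + 1)*(-2) = -3 + (1 + s)*(-2) = -3 + (-2 - 2*s) = -5 - 2*s)
n(a) = 2*a/(3 + a) (n(a) = (2*a)/(3 + a) = 2*a/(3 + a))
I(x) = x*(-5 - 2*x) (I(x) = (-5 - 2*x)*x = x*(-5 - 2*x))
d*(I(n((-1 - 2) - 2)) - 73) = 36*(-2*((-1 - 2) - 2)/(3 + ((-1 - 2) - 2))*(5 + 2*(2*((-1 - 2) - 2)/(3 + ((-1 - 2) - 2)))) - 73) = 36*(-2*(-3 - 2)/(3 + (-3 - 2))*(5 + 2*(2*(-3 - 2)/(3 + (-3 - 2)))) - 73) = 36*(-2*(-5)/(3 - 5)*(5 + 2*(2*(-5)/(3 - 5))) - 73) = 36*(-2*(-5)/(-2)*(5 + 2*(2*(-5)/(-2))) - 73) = 36*(-2*(-5)*(-½)*(5 + 2*(2*(-5)*(-½))) - 73) = 36*(-1*5*(5 + 2*5) - 73) = 36*(-1*5*(5 + 10) - 73) = 36*(-1*5*15 - 73) = 36*(-75 - 73) = 36*(-148) = -5328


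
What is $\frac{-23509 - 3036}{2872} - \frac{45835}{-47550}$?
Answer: $- \frac{113057663}{13656360} \approx -8.2787$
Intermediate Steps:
$\frac{-23509 - 3036}{2872} - \frac{45835}{-47550} = \left(-26545\right) \frac{1}{2872} - - \frac{9167}{9510} = - \frac{26545}{2872} + \frac{9167}{9510} = - \frac{113057663}{13656360}$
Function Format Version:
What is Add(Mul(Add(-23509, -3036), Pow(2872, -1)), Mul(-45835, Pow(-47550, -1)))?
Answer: Rational(-113057663, 13656360) ≈ -8.2787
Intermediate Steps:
Add(Mul(Add(-23509, -3036), Pow(2872, -1)), Mul(-45835, Pow(-47550, -1))) = Add(Mul(-26545, Rational(1, 2872)), Mul(-45835, Rational(-1, 47550))) = Add(Rational(-26545, 2872), Rational(9167, 9510)) = Rational(-113057663, 13656360)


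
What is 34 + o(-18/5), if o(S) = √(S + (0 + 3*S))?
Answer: 34 + 6*I*√10/5 ≈ 34.0 + 3.7947*I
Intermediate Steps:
o(S) = 2*√S (o(S) = √(S + 3*S) = √(4*S) = 2*√S)
34 + o(-18/5) = 34 + 2*√(-18/5) = 34 + 2*(3*I*√10/5) = 34 + 6*I*√10/5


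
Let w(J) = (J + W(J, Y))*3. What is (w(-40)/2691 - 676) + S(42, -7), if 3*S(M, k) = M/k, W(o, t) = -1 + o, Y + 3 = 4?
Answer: -202749/299 ≈ -678.09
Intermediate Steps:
Y = 1 (Y = -3 + 4 = 1)
w(J) = -3 + 6*J (w(J) = (J + (-1 + J))*3 = (-1 + 2*J)*3 = -3 + 6*J)
S(M, k) = M/(3*k) (S(M, k) = (M/k)/3 = M/(3*k))
(w(-40)/2691 - 676) + S(42, -7) = ((-3 + 6*(-40))/2691 - 676) + (1/3)*42/(-7) = ((-3 - 240)*(1/2691) - 676) + (1/3)*42*(-1/7) = (-243*1/2691 - 676) - 2 = (-27/299 - 676) - 2 = -202151/299 - 2 = -202749/299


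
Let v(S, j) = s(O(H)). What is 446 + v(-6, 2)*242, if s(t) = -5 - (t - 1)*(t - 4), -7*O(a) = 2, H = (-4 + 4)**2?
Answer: -102776/49 ≈ -2097.5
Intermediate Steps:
H = 0 (H = 0**2 = 0)
O(a) = -2/7 (O(a) = -1/7*2 = -2/7)
s(t) = -5 - (-1 + t)*(-4 + t)
v(S, j) = -515/49 (v(S, j) = -9 - (-2/7)**2 + 5*(-2/7) = -9 - 1*4/49 - 10/7 = -9 - 4/49 - 10/7 = -515/49)
446 + v(-6, 2)*242 = 446 - 515/49*242 = 446 - 124630/49 = -102776/49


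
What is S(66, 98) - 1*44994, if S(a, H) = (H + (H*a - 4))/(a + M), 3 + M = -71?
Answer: -183257/4 ≈ -45814.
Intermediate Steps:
M = -74 (M = -3 - 71 = -74)
S(a, H) = (-4 + H + H*a)/(-74 + a) (S(a, H) = (H + (H*a - 4))/(a - 74) = (H + (-4 + H*a))/(-74 + a) = (-4 + H + H*a)/(-74 + a))
S(66, 98) - 1*44994 = (-4 + 98 + 98*66)/(-74 + 66) - 1*44994 = (-4 + 98 + 6468)/(-8) - 44994 = -⅛*6562 - 44994 = -3281/4 - 44994 = -183257/4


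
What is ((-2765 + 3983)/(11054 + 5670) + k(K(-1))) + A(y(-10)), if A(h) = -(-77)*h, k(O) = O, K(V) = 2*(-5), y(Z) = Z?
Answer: -6521751/8362 ≈ -779.93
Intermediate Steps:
K(V) = -10
A(h) = 77*h
((-2765 + 3983)/(11054 + 5670) + k(K(-1))) + A(y(-10)) = ((-2765 + 3983)/(11054 + 5670) - 10) + 77*(-10) = (1218/16724 - 10) - 770 = (1218*(1/16724) - 10) - 770 = (609/8362 - 10) - 770 = -83011/8362 - 770 = -6521751/8362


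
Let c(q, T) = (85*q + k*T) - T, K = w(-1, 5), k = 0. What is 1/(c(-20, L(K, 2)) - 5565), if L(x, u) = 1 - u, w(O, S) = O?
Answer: -1/7264 ≈ -0.00013767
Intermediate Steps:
K = -1
c(q, T) = -T + 85*q (c(q, T) = (85*q + 0*T) - T = (85*q + 0) - T = 85*q - T = -T + 85*q)
1/(c(-20, L(K, 2)) - 5565) = 1/((-(1 - 1*2) + 85*(-20)) - 5565) = 1/((-(1 - 2) - 1700) - 5565) = 1/((-1*(-1) - 1700) - 5565) = 1/((1 - 1700) - 5565) = 1/(-1699 - 5565) = 1/(-7264) = -1/7264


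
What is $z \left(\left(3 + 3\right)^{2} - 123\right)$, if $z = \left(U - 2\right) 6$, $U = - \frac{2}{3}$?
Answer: $1392$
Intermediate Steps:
$U = - \frac{2}{3}$ ($U = \left(-2\right) \frac{1}{3} = - \frac{2}{3} \approx -0.66667$)
$z = -16$ ($z = \left(- \frac{2}{3} - 2\right) 6 = \left(- \frac{8}{3}\right) 6 = -16$)
$z \left(\left(3 + 3\right)^{2} - 123\right) = - 16 \left(\left(3 + 3\right)^{2} - 123\right) = - 16 \left(6^{2} - 123\right) = - 16 \left(36 - 123\right) = \left(-16\right) \left(-87\right) = 1392$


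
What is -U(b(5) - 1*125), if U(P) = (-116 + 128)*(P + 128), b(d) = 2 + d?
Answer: -120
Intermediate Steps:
U(P) = 1536 + 12*P (U(P) = 12*(128 + P) = 1536 + 12*P)
-U(b(5) - 1*125) = -(1536 + 12*((2 + 5) - 1*125)) = -(1536 + 12*(7 - 125)) = -(1536 + 12*(-118)) = -(1536 - 1416) = -1*120 = -120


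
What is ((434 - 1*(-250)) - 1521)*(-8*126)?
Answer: 843696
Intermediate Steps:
((434 - 1*(-250)) - 1521)*(-8*126) = ((434 + 250) - 1521)*(-1008) = (684 - 1521)*(-1008) = -837*(-1008) = 843696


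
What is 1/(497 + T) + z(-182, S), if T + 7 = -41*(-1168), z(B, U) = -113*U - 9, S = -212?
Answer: 1158507967/48378 ≈ 23947.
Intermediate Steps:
z(B, U) = -9 - 113*U
T = 47881 (T = -7 - 41*(-1168) = -7 + 47888 = 47881)
1/(497 + T) + z(-182, S) = 1/(497 + 47881) + (-9 - 113*(-212)) = 1/48378 + (-9 + 23956) = 1/48378 + 23947 = 1158507967/48378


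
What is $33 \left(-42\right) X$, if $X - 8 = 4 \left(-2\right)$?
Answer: $0$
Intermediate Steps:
$X = 0$ ($X = 8 + 4 \left(-2\right) = 8 - 8 = 0$)
$33 \left(-42\right) X = 33 \left(-42\right) 0 = \left(-1386\right) 0 = 0$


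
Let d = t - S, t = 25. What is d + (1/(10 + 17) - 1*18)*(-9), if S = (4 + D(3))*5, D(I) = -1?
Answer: 515/3 ≈ 171.67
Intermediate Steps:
S = 15 (S = (4 - 1)*5 = 3*5 = 15)
d = 10 (d = 25 - 1*15 = 25 - 15 = 10)
d + (1/(10 + 17) - 1*18)*(-9) = 10 + (1/(10 + 17) - 1*18)*(-9) = 10 + (1/27 - 18)*(-9) = 10 - 485/27*(-9) = 10 + 485/3 = 515/3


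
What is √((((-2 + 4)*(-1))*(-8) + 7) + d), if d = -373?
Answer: 5*I*√14 ≈ 18.708*I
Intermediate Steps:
√((((-2 + 4)*(-1))*(-8) + 7) + d) = √((((-2 + 4)*(-1))*(-8) + 7) - 373) = √(((2*(-1))*(-8) + 7) - 373) = √((-2*(-8) + 7) - 373) = √((16 + 7) - 373) = √(23 - 373) = √(-350) = 5*I*√14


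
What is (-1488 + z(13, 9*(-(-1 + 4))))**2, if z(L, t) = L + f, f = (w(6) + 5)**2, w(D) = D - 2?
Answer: 1943236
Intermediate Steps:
w(D) = -2 + D
f = 81 (f = ((-2 + 6) + 5)**2 = (4 + 5)**2 = 9**2 = 81)
z(L, t) = 81 + L (z(L, t) = L + 81 = 81 + L)
(-1488 + z(13, 9*(-(-1 + 4))))**2 = (-1488 + (81 + 13))**2 = (-1488 + 94)**2 = (-1394)**2 = 1943236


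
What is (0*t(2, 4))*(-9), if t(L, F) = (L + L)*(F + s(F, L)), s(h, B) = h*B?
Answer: 0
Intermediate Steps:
s(h, B) = B*h
t(L, F) = 2*L*(F + F*L) (t(L, F) = (L + L)*(F + L*F) = (2*L)*(F + F*L) = 2*L*(F + F*L))
(0*t(2, 4))*(-9) = (0*(2*4*2*(1 + 2)))*(-9) = (0*(2*4*2*3))*(-9) = (0*48)*(-9) = 0*(-9) = 0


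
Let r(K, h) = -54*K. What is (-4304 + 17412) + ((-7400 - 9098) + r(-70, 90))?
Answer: 390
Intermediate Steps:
(-4304 + 17412) + ((-7400 - 9098) + r(-70, 90)) = (-4304 + 17412) + ((-7400 - 9098) - 54*(-70)) = 13108 + (-16498 + 3780) = 13108 - 12718 = 390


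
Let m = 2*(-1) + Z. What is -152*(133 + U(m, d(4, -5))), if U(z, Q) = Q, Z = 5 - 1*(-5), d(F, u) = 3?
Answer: -20672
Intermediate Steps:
Z = 10 (Z = 5 + 5 = 10)
m = 8 (m = 2*(-1) + 10 = -2 + 10 = 8)
-152*(133 + U(m, d(4, -5))) = -152*(133 + 3) = -152*136 = -20672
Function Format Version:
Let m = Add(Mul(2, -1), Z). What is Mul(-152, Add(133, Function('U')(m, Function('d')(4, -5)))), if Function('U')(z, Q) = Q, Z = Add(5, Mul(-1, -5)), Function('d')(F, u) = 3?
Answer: -20672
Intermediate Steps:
Z = 10 (Z = Add(5, 5) = 10)
m = 8 (m = Add(Mul(2, -1), 10) = Add(-2, 10) = 8)
Mul(-152, Add(133, Function('U')(m, Function('d')(4, -5)))) = Mul(-152, Add(133, 3)) = Mul(-152, 136) = -20672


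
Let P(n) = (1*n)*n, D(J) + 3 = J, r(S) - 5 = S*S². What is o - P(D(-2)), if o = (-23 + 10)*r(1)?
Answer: -103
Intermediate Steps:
r(S) = 5 + S³ (r(S) = 5 + S*S² = 5 + S³)
D(J) = -3 + J
P(n) = n² (P(n) = n*n = n²)
o = -78 (o = (-23 + 10)*(5 + 1³) = -13*(5 + 1) = -13*6 = -78)
o - P(D(-2)) = -78 - (-3 - 2)² = -78 - 1*(-5)² = -78 - 1*25 = -78 - 25 = -103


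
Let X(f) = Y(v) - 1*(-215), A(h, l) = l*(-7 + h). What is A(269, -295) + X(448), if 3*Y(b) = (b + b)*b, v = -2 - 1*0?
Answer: -231217/3 ≈ -77072.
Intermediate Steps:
v = -2 (v = -2 + 0 = -2)
Y(b) = 2*b²/3 (Y(b) = ((b + b)*b)/3 = ((2*b)*b)/3 = (2*b²)/3 = 2*b²/3)
X(f) = 653/3 (X(f) = (⅔)*(-2)² - 1*(-215) = (⅔)*4 + 215 = 8/3 + 215 = 653/3)
A(269, -295) + X(448) = -295*(-7 + 269) + 653/3 = -295*262 + 653/3 = -77290 + 653/3 = -231217/3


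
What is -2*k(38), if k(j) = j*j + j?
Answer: -2964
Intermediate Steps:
k(j) = j + j² (k(j) = j² + j = j + j²)
-2*k(38) = -76*(1 + 38) = -76*39 = -2*1482 = -2964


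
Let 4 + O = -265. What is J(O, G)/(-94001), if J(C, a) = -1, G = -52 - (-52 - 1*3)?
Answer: 1/94001 ≈ 1.0638e-5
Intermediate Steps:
O = -269 (O = -4 - 265 = -269)
G = 3 (G = -52 - (-52 - 3) = -52 - 1*(-55) = -52 + 55 = 3)
J(O, G)/(-94001) = -1/(-94001) = -1*(-1/94001) = 1/94001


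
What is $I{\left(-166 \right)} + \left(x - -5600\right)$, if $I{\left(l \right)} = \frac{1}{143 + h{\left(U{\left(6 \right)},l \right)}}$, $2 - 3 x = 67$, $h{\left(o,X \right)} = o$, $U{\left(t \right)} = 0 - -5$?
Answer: $\frac{2476783}{444} \approx 5578.3$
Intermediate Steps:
$U{\left(t \right)} = 5$ ($U{\left(t \right)} = 0 + 5 = 5$)
$x = - \frac{65}{3}$ ($x = \frac{2}{3} - \frac{67}{3} = - \frac{65}{3} \approx -21.667$)
$I{\left(l \right)} = \frac{1}{148}$ ($I{\left(l \right)} = \frac{1}{143 + 5} = \frac{1}{148}$)
$I{\left(-166 \right)} + \left(x - -5600\right) = \frac{1}{148} - - \frac{16735}{3} = \frac{1}{148} + \left(- \frac{65}{3} + 5600\right) = \frac{1}{148} + \frac{16735}{3} = \frac{2476783}{444}$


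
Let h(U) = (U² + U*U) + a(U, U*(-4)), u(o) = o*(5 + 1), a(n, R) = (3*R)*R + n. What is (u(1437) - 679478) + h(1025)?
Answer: 51861419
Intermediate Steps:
a(n, R) = n + 3*R² (a(n, R) = 3*R² + n = n + 3*R²)
u(o) = 6*o (u(o) = o*6 = 6*o)
h(U) = U + 50*U² (h(U) = (U² + U*U) + (U + 3*(U*(-4))²) = (U² + U²) + (U + 3*(-4*U)²) = 2*U² + (U + 3*(16*U²)) = 2*U² + (U + 48*U²) = U + 50*U²)
(u(1437) - 679478) + h(1025) = (6*1437 - 679478) + 1025*(1 + 50*1025) = (8622 - 679478) + 1025*(1 + 51250) = -670856 + 1025*51251 = -670856 + 52532275 = 51861419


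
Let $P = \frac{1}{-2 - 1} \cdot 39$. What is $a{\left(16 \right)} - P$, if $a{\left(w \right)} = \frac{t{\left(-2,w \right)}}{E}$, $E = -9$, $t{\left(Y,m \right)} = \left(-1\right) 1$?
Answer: $\frac{118}{9} \approx 13.111$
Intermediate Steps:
$t{\left(Y,m \right)} = -1$
$P = -13$ ($P = \frac{1}{-3} \cdot 39 = \left(- \frac{1}{3}\right) 39 = -13$)
$a{\left(w \right)} = \frac{1}{9}$ ($a{\left(w \right)} = - \frac{1}{-9} = \left(-1\right) \left(- \frac{1}{9}\right) = \frac{1}{9}$)
$a{\left(16 \right)} - P = \frac{1}{9} - -13 = \frac{1}{9} + 13 = \frac{118}{9}$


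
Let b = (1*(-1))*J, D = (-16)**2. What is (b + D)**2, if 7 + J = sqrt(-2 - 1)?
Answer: (263 - I*sqrt(3))**2 ≈ 69166.0 - 911.1*I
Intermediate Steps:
J = -7 + I*sqrt(3) (J = -7 + sqrt(-2 - 1) = -7 + sqrt(-3) = -7 + I*sqrt(3) ≈ -7.0 + 1.732*I)
D = 256
b = 7 - I*sqrt(3) (b = (1*(-1))*(-7 + I*sqrt(3)) = -(-7 + I*sqrt(3)) = 7 - I*sqrt(3) ≈ 7.0 - 1.732*I)
(b + D)**2 = ((7 - I*sqrt(3)) + 256)**2 = (263 - I*sqrt(3))**2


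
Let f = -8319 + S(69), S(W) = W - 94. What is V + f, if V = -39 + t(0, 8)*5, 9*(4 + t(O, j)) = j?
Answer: -75587/9 ≈ -8398.6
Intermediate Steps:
S(W) = -94 + W
t(O, j) = -4 + j/9
V = -491/9 (V = -39 + (-4 + (⅑)*8)*5 = -39 + (-4 + 8/9)*5 = -39 - 28/9*5 = -39 - 140/9 = -491/9 ≈ -54.556)
f = -8344 (f = -8319 + (-94 + 69) = -8319 - 25 = -8344)
V + f = -491/9 - 8344 = -75587/9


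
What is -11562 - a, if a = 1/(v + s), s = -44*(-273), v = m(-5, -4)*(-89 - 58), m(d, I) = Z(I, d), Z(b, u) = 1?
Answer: -137183131/11865 ≈ -11562.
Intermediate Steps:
m(d, I) = 1
v = -147 (v = 1*(-89 - 58) = 1*(-147) = -147)
s = 12012
a = 1/11865 (a = 1/(-147 + 12012) = 1/11865 ≈ 8.4282e-5)
-11562 - a = -11562 - 1*1/11865 = -11562 - 1/11865 = -137183131/11865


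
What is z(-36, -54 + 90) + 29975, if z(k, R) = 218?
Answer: 30193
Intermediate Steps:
z(-36, -54 + 90) + 29975 = 218 + 29975 = 30193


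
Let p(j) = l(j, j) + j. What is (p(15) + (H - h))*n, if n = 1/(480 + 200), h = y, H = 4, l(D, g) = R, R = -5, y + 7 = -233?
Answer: 127/340 ≈ 0.37353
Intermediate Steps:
y = -240 (y = -7 - 233 = -240)
l(D, g) = -5
p(j) = -5 + j
h = -240
n = 1/680 ≈ 0.0014706
(p(15) + (H - h))*n = ((-5 + 15) + (4 - 1*(-240)))*(1/680) = (10 + (4 + 240))*(1/680) = (10 + 244)*(1/680) = 254*(1/680) = 127/340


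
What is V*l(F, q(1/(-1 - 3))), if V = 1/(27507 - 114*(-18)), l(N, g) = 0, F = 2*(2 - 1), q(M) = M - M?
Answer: 0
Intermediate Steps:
q(M) = 0
F = 2 (F = 2*1 = 2)
V = 1/29559 (V = 1/(27507 + 2052) = 1/29559 ≈ 3.3831e-5)
V*l(F, q(1/(-1 - 3))) = (1/29559)*0 = 0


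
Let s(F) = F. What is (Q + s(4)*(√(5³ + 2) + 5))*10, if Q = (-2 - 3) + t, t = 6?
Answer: 210 + 40*√127 ≈ 660.78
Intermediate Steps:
Q = 1 (Q = (-2 - 3) + 6 = -5 + 6 = 1)
(Q + s(4)*(√(5³ + 2) + 5))*10 = (1 + 4*(√(5³ + 2) + 5))*10 = (1 + 4*(√(125 + 2) + 5))*10 = (1 + 4*(√127 + 5))*10 = (1 + 4*(5 + √127))*10 = (1 + (20 + 4*√127))*10 = (21 + 4*√127)*10 = 210 + 40*√127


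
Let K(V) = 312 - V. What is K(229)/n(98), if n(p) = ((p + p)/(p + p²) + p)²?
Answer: 813483/94167616 ≈ 0.0086387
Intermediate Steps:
n(p) = (p + 2*p/(p + p²))² (n(p) = ((2*p)/(p + p²) + p)² = (2*p/(p + p²) + p)² = (p + 2*p/(p + p²))²)
K(229)/n(98) = (312 - 1*229)/(((2 + 98 + 98²)²/(1 + 98)²)) = (312 - 229)/(((2 + 98 + 9604)²/99²)) = 83/(((1/9801)*9704²)) = 83/(((1/9801)*94167616)) = 83/(94167616/9801) = 83*(9801/94167616) = 813483/94167616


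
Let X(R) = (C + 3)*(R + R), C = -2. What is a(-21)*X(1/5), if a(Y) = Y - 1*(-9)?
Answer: -24/5 ≈ -4.8000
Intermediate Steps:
X(R) = 2*R (X(R) = (-2 + 3)*(R + R) = 1*(2*R) = 2*R)
a(Y) = 9 + Y (a(Y) = Y + 9 = 9 + Y)
a(-21)*X(1/5) = (9 - 21)*(2/5) = -24/5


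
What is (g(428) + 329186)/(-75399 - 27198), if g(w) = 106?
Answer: -109764/34199 ≈ -3.2096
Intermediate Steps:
(g(428) + 329186)/(-75399 - 27198) = (106 + 329186)/(-75399 - 27198) = 329292/(-102597) = 329292*(-1/102597) = -109764/34199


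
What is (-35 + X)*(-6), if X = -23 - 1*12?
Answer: 420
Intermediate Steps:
X = -35 (X = -23 - 12 = -35)
(-35 + X)*(-6) = (-35 - 35)*(-6) = -70*(-6) = 420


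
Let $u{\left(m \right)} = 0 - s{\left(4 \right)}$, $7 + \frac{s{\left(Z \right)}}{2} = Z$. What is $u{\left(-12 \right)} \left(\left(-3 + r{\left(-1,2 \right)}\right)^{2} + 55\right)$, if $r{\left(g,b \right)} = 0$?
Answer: $384$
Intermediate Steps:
$s{\left(Z \right)} = -14 + 2 Z$
$u{\left(m \right)} = 6$ ($u{\left(m \right)} = 0 - \left(-14 + 2 \cdot 4\right) = 0 - \left(-14 + 8\right) = 0 - -6 = 0 + 6 = 6$)
$u{\left(-12 \right)} \left(\left(-3 + r{\left(-1,2 \right)}\right)^{2} + 55\right) = 6 \left(\left(-3 + 0\right)^{2} + 55\right) = 6 \left(\left(-3\right)^{2} + 55\right) = 6 \left(9 + 55\right) = 6 \cdot 64 = 384$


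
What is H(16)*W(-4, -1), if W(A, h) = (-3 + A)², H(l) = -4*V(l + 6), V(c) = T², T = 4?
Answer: -3136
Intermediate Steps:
V(c) = 16 (V(c) = 4² = 16)
H(l) = -64 (H(l) = -4*16 = -64)
H(16)*W(-4, -1) = -64*(-3 - 4)² = -64*(-7)² = -64*49 = -3136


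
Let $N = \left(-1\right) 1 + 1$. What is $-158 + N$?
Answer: $-158$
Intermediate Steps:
$N = 0$ ($N = -1 + 1 = 0$)
$-158 + N = -158 + 0 = -158$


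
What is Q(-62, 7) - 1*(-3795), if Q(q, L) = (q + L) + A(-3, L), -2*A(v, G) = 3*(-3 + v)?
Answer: 3749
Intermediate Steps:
A(v, G) = 9/2 - 3*v/2 (A(v, G) = -3*(-3 + v)/2 = -(-9 + 3*v)/2 = 9/2 - 3*v/2)
Q(q, L) = 9 + L + q (Q(q, L) = (q + L) + (9/2 - 3/2*(-3)) = (L + q) + (9/2 + 9/2) = (L + q) + 9 = 9 + L + q)
Q(-62, 7) - 1*(-3795) = (9 + 7 - 62) - 1*(-3795) = -46 + 3795 = 3749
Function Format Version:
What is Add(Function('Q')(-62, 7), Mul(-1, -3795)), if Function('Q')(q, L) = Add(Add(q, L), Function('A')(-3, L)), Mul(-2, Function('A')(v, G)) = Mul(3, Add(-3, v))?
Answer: 3749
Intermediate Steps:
Function('A')(v, G) = Add(Rational(9, 2), Mul(Rational(-3, 2), v)) (Function('A')(v, G) = Mul(Rational(-1, 2), Mul(3, Add(-3, v))) = Mul(Rational(-1, 2), Add(-9, Mul(3, v))) = Add(Rational(9, 2), Mul(Rational(-3, 2), v)))
Function('Q')(q, L) = Add(9, L, q) (Function('Q')(q, L) = Add(Add(q, L), Add(Rational(9, 2), Mul(Rational(-3, 2), -3))) = Add(Add(L, q), Add(Rational(9, 2), Rational(9, 2))) = Add(Add(L, q), 9) = Add(9, L, q))
Add(Function('Q')(-62, 7), Mul(-1, -3795)) = Add(Add(9, 7, -62), Mul(-1, -3795)) = Add(-46, 3795) = 3749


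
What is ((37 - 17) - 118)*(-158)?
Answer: 15484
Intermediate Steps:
((37 - 17) - 118)*(-158) = (20 - 118)*(-158) = -98*(-158) = 15484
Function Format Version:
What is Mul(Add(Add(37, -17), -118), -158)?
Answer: 15484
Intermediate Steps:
Mul(Add(Add(37, -17), -118), -158) = Mul(Add(20, -118), -158) = Mul(-98, -158) = 15484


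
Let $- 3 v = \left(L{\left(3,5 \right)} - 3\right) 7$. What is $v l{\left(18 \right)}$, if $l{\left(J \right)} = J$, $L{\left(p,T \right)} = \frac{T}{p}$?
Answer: $56$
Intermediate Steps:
$v = \frac{28}{9}$ ($v = - \frac{\left(\frac{5}{3} - 3\right) 7}{3} = - \frac{\left(- \frac{4}{3}\right) 7}{3} = \left(- \frac{1}{3}\right) \left(- \frac{28}{3}\right) = \frac{28}{9} \approx 3.1111$)
$v l{\left(18 \right)} = \frac{28}{9} \cdot 18 = 56$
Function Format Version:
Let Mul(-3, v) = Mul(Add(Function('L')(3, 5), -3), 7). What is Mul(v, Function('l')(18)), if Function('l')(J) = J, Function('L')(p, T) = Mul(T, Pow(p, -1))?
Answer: 56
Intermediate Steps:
v = Rational(28, 9) (v = Mul(Rational(-1, 3), Mul(Add(Mul(5, Pow(3, -1)), -3), 7)) = Mul(Rational(-1, 3), Mul(Add(Mul(5, Rational(1, 3)), -3), 7)) = Mul(Rational(-1, 3), Mul(Add(Rational(5, 3), -3), 7)) = Mul(Rational(-1, 3), Mul(Rational(-4, 3), 7)) = Mul(Rational(-1, 3), Rational(-28, 3)) = Rational(28, 9) ≈ 3.1111)
Mul(v, Function('l')(18)) = Mul(Rational(28, 9), 18) = 56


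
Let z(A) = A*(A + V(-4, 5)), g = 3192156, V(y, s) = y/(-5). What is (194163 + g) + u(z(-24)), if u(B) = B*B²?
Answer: 22001116179/125 ≈ 1.7601e+8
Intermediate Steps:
V(y, s) = -y/5 (V(y, s) = y*(-⅕) = -y/5)
z(A) = A*(⅘ + A) (z(A) = A*(A - ⅕*(-4)) = A*(A + ⅘) = A*(⅘ + A))
u(B) = B³
(194163 + g) + u(z(-24)) = (194163 + 3192156) + ((⅕)*(-24)*(4 + 5*(-24)))³ = 3386319 + ((⅕)*(-24)*(4 - 120))³ = 3386319 + ((⅕)*(-24)*(-116))³ = 3386319 + (2784/5)³ = 3386319 + 21577826304/125 = 22001116179/125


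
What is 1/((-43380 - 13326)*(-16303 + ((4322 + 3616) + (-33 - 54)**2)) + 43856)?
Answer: 1/45181832 ≈ 2.2133e-8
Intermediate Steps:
1/((-43380 - 13326)*(-16303 + ((4322 + 3616) + (-33 - 54)**2)) + 43856) = 1/(-56706*(-16303 + (7938 + (-87)**2)) + 43856) = 1/(-56706*(-16303 + (7938 + 7569)) + 43856) = 1/(-56706*(-16303 + 15507) + 43856) = 1/(-56706*(-796) + 43856) = 1/(45137976 + 43856) = 1/45181832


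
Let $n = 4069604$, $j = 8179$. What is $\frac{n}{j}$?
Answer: $\frac{4069604}{8179} \approx 497.57$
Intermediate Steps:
$\frac{n}{j} = \frac{4069604}{8179}$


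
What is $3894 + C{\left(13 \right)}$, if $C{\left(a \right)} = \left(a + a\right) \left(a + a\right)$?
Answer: $4570$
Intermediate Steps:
$C{\left(a \right)} = 4 a^{2}$ ($C{\left(a \right)} = 2 a 2 a = 4 a^{2}$)
$3894 + C{\left(13 \right)} = 3894 + 4 \cdot 13^{2} = 3894 + 4 \cdot 169 = 3894 + 676 = 4570$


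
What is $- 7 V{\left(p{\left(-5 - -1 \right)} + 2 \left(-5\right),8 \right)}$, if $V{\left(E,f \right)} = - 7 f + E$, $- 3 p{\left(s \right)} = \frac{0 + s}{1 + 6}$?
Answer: $\frac{1382}{3} \approx 460.67$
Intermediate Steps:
$p{\left(s \right)} = - \frac{s}{21}$ ($p{\left(s \right)} = - \frac{\left(0 + s\right) \frac{1}{1 + 6}}{3} = - \frac{s \frac{1}{7}}{3} = - \frac{\frac{1}{7} s}{3} = - \frac{s}{21}$)
$V{\left(E,f \right)} = E - 7 f$
$- 7 V{\left(p{\left(-5 - -1 \right)} + 2 \left(-5\right),8 \right)} = - 7 \left(\left(- \frac{-5 - -1}{21} + 2 \left(-5\right)\right) - 56\right) = - 7 \left(\left(- \frac{-5 + 1}{21} - 10\right) - 56\right) = - 7 \left(\left(\left(- \frac{1}{21}\right) \left(-4\right) - 10\right) - 56\right) = - 7 \left(\left(\frac{4}{21} - 10\right) - 56\right) = - 7 \left(- \frac{206}{21} - 56\right) = \left(-7\right) \left(- \frac{1382}{21}\right) = \frac{1382}{3}$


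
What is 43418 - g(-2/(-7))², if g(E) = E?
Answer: 2127478/49 ≈ 43418.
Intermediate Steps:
43418 - g(-2/(-7))² = 43418 - (-2/(-7))² = 43418 - (-2*(-⅐))² = 43418 - (2/7)² = 43418 - 1*4/49 = 43418 - 4/49 = 2127478/49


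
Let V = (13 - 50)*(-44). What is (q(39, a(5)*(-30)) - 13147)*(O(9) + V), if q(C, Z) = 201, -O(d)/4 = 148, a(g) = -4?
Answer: -13412056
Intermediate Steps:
V = 1628 (V = -37*(-44) = 1628)
O(d) = -592 (O(d) = -4*148 = -592)
(q(39, a(5)*(-30)) - 13147)*(O(9) + V) = (201 - 13147)*(-592 + 1628) = -12946*1036 = -13412056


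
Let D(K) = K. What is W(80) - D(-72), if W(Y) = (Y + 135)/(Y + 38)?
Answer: 8711/118 ≈ 73.822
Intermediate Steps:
W(Y) = (135 + Y)/(38 + Y)
W(80) - D(-72) = (135 + 80)/(38 + 80) - 1*(-72) = 215/118 + 72 = 8711/118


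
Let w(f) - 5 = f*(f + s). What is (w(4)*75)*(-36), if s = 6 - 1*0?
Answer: -121500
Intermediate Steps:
s = 6 (s = 6 + 0 = 6)
w(f) = 5 + f*(6 + f) (w(f) = 5 + f*(f + 6) = 5 + f*(6 + f))
(w(4)*75)*(-36) = ((5 + 4**2 + 6*4)*75)*(-36) = ((5 + 16 + 24)*75)*(-36) = (45*75)*(-36) = 3375*(-36) = -121500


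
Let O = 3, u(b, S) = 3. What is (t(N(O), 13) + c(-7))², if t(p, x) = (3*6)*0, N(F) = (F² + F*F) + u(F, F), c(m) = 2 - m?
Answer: 81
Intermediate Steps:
N(F) = 3 + 2*F² (N(F) = (F² + F*F) + 3 = (F² + F²) + 3 = 2*F² + 3 = 3 + 2*F²)
t(p, x) = 0 (t(p, x) = 18*0 = 0)
(t(N(O), 13) + c(-7))² = (0 + (2 - 1*(-7)))² = (0 + (2 + 7))² = (0 + 9)² = 9² = 81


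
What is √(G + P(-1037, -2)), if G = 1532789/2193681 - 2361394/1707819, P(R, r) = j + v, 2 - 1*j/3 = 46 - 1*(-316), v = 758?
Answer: I*√1141108438803151603482811/59466826853 ≈ 17.963*I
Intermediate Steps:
j = -1080 (j = 6 - 3*(46 - 1*(-316)) = 6 - 3*(46 + 316) = 6 - 3*362 = 6 - 1086 = -1080)
P(R, r) = -322 (P(R, r) = -1080 + 758 = -322)
G = -284713219347/416267787971 (G = 1532789*(1/2193681) - 2361394*1/1707819 = 1532789/2193681 - 2361394/1707819 = -284713219347/416267787971 ≈ -0.68397)
√(G + P(-1037, -2)) = √(-284713219347/416267787971 - 322) = √(-134322940946009/416267787971) = I*√1141108438803151603482811/59466826853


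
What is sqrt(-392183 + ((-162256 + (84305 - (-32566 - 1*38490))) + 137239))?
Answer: I*sqrt(261839) ≈ 511.7*I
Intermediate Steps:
sqrt(-392183 + ((-162256 + (84305 - (-32566 - 1*38490))) + 137239)) = sqrt(-392183 + ((-162256 + (84305 - (-32566 - 38490))) + 137239)) = sqrt(-392183 + ((-162256 + (84305 - 1*(-71056))) + 137239)) = sqrt(-392183 + ((-162256 + (84305 + 71056)) + 137239)) = sqrt(-392183 + ((-162256 + 155361) + 137239)) = sqrt(-392183 + (-6895 + 137239)) = sqrt(-392183 + 130344) = sqrt(-261839) = I*sqrt(261839)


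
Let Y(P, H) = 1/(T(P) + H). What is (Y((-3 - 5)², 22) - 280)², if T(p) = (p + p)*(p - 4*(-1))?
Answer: 5969612271841/76143076 ≈ 78400.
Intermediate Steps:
T(p) = 2*p*(4 + p) (T(p) = (2*p)*(p + 4) = (2*p)*(4 + p) = 2*p*(4 + p))
Y(P, H) = 1/(H + 2*P*(4 + P)) (Y(P, H) = 1/(2*P*(4 + P) + H) = 1/(H + 2*P*(4 + P)))
(Y((-3 - 5)², 22) - 280)² = (1/(22 + 2*(-3 - 5)²*(4 + (-3 - 5)²)) - 280)² = (1/(22 + 2*(-8)²*(4 + (-8)²)) - 280)² = (1/(22 + 2*64*(4 + 64)) - 280)² = (1/(22 + 2*64*68) - 280)² = (1/(22 + 8704) - 280)² = (1/8726 - 280)² = (-2443279/8726)² = 5969612271841/76143076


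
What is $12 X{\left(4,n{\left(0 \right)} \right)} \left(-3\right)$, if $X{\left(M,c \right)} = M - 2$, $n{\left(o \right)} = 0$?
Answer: $-72$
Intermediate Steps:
$X{\left(M,c \right)} = -2 + M$
$12 X{\left(4,n{\left(0 \right)} \right)} \left(-3\right) = 12 \left(-2 + 4\right) \left(-3\right) = 12 \cdot 2 \left(-3\right) = 24 \left(-3\right) = -72$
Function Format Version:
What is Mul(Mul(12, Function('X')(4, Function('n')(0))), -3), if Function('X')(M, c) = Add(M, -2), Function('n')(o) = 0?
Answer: -72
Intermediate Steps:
Function('X')(M, c) = Add(-2, M)
Mul(Mul(12, Function('X')(4, Function('n')(0))), -3) = Mul(Mul(12, Add(-2, 4)), -3) = Mul(Mul(12, 2), -3) = Mul(24, -3) = -72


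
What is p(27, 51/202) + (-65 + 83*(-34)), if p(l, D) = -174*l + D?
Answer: -1532119/202 ≈ -7584.8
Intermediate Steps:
p(l, D) = D - 174*l
p(27, 51/202) + (-65 + 83*(-34)) = (51/202 - 174*27) + (-65 + 83*(-34)) = (51*(1/202) - 4698) + (-65 - 2822) = (51/202 - 4698) - 2887 = -948945/202 - 2887 = -1532119/202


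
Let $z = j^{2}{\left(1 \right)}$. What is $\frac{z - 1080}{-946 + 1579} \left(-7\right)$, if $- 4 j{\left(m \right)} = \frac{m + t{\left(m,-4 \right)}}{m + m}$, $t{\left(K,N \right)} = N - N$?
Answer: $\frac{483833}{40512} \approx 11.943$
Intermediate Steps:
$t{\left(K,N \right)} = 0$
$j{\left(m \right)} = - \frac{1}{8}$ ($j{\left(m \right)} = - \frac{\left(m + 0\right) \frac{1}{m + m}}{4} = - \frac{m \frac{1}{2 m}}{4} = \left(- \frac{1}{4}\right) \frac{1}{2} = - \frac{1}{8}$)
$z = \frac{1}{64}$ ($z = \left(- \frac{1}{8}\right)^{2} = \frac{1}{64} \approx 0.015625$)
$\frac{z - 1080}{-946 + 1579} \left(-7\right) = \frac{\frac{1}{64} - 1080}{-946 + 1579} \left(-7\right) = - \frac{69119}{64 \cdot 633} \left(-7\right) = \left(- \frac{69119}{64}\right) \frac{1}{633} \left(-7\right) = \left(- \frac{69119}{40512}\right) \left(-7\right) = \frac{483833}{40512}$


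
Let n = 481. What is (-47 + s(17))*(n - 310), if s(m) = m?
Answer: -5130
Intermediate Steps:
(-47 + s(17))*(n - 310) = (-47 + 17)*(481 - 310) = -30*171 = -5130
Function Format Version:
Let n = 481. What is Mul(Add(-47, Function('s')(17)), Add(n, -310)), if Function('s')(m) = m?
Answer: -5130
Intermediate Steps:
Mul(Add(-47, Function('s')(17)), Add(n, -310)) = Mul(Add(-47, 17), Add(481, -310)) = Mul(-30, 171) = -5130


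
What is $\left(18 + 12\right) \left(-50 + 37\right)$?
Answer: $-390$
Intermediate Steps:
$\left(18 + 12\right) \left(-50 + 37\right) = 30 \left(-13\right) = -390$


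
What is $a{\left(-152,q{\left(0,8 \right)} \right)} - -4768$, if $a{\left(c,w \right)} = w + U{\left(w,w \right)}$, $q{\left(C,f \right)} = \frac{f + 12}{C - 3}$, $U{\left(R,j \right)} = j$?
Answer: $\frac{14264}{3} \approx 4754.7$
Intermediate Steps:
$q{\left(C,f \right)} = \frac{12 + f}{-3 + C}$
$a{\left(c,w \right)} = 2 w$ ($a{\left(c,w \right)} = w + w = 2 w$)
$a{\left(-152,q{\left(0,8 \right)} \right)} - -4768 = 2 \frac{12 + 8}{-3 + 0} - -4768 = 2 \frac{1}{-3} \cdot 20 + 4768 = 2 \left(\left(- \frac{1}{3}\right) 20\right) + 4768 = 2 \left(- \frac{20}{3}\right) + 4768 = - \frac{40}{3} + 4768 = \frac{14264}{3}$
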